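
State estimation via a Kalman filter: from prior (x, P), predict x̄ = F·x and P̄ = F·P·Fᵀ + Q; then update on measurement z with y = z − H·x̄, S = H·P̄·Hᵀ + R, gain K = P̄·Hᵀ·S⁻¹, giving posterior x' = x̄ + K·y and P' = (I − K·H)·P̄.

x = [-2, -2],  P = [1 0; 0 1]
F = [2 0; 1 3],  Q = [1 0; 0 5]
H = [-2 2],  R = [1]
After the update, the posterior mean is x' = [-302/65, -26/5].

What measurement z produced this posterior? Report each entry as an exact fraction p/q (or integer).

x̄ = F·x = [-4, -8]
P̄ = F·P·Fᵀ + Q = [5 2; 2 15]
S = H·P̄·Hᵀ + R = [65]
K = P̄·Hᵀ·S⁻¹ = [-6/65; 2/5]
x' − x̄ = [-42/65, 14/5] = K·y
y = (KᵀK)⁻¹·Kᵀ·(x' − x̄) = [7]
z = y + H·x̄ = [7] + [-8] = [-1]

z = [-1]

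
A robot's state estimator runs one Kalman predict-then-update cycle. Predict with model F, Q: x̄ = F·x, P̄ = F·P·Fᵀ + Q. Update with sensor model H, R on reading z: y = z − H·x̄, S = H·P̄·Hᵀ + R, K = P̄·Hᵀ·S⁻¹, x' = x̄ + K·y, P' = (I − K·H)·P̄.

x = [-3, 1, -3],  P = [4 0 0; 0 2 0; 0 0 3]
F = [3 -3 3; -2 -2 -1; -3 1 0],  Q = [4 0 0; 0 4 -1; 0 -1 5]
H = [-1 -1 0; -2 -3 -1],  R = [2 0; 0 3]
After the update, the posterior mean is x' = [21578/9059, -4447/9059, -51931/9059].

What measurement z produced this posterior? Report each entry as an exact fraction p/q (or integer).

x̄ = F·x = [-21, 7, 10]
P̄ = F·P·Fᵀ + Q = [85 -21 -42; -21 31 19; -42 19 43]
S = H·P̄·Hᵀ + R = [76 135; 135 359]
K = P̄·Hᵀ·S⁻¹ = [-14201/9059 3700/9059; 5860/9059 -3970/9059; 10417/9059 -4321/9059]
x' − x̄ = [211817/9059, -67860/9059, -142521/9059] = K·y
y = (KᵀK)⁻¹·Kᵀ·(x' − x̄) = [-17, -8]
z = y + H·x̄ = [-17, -8] + [14, 11] = [-3, 3]

z = [-3, 3]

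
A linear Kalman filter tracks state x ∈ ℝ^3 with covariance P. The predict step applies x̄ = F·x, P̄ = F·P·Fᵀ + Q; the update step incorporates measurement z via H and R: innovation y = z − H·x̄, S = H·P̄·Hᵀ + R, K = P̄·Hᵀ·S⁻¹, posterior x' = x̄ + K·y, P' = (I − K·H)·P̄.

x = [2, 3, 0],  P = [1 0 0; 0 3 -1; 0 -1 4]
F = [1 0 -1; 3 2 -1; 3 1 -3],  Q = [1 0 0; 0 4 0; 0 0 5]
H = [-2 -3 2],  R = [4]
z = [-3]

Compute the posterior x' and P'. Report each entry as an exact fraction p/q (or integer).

x̄ = F·x = [2, 12, 9]
P̄ = F·P·Fᵀ + Q = [6 9 16; 9 33 34; 16 34 59]
y = z − H·x̄ = [19]
S = H·P̄·Hᵀ + R = [133]
K = P̄·Hᵀ·S⁻¹ = [-1/19; -7/19; -16/133]
x' = x̄ + K·y = [1, 5, 47/7]
P' = (I − K·H)·P̄ = [107/19 122/19 288/19; 122/19 284/19 534/19; 288/19 534/19 7591/133]

x' = [1, 5, 47/7]
P' = [107/19 122/19 288/19; 122/19 284/19 534/19; 288/19 534/19 7591/133]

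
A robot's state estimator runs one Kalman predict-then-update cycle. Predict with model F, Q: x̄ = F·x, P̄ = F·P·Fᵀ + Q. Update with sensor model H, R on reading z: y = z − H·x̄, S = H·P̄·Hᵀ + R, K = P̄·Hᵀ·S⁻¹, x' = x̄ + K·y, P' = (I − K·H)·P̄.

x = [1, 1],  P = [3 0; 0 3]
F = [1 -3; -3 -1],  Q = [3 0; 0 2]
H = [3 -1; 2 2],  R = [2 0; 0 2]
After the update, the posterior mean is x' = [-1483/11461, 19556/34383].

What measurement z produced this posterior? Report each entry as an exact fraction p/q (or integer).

z = [-1, 1]

x̄ = F·x = [-2, -4]
P̄ = F·P·Fᵀ + Q = [33 0; 0 32]
S = H·P̄·Hᵀ + R = [331 134; 134 262]
K = P̄·Hᵀ·S⁻¹ = [2849/11461 1430/11461; -8480/34383 12736/34383]
x' − x̄ = [21439/11461, 157088/34383] = K·y
y = (KᵀK)⁻¹·Kᵀ·(x' − x̄) = [1, 13]
z = y + H·x̄ = [1, 13] + [-2, -12] = [-1, 1]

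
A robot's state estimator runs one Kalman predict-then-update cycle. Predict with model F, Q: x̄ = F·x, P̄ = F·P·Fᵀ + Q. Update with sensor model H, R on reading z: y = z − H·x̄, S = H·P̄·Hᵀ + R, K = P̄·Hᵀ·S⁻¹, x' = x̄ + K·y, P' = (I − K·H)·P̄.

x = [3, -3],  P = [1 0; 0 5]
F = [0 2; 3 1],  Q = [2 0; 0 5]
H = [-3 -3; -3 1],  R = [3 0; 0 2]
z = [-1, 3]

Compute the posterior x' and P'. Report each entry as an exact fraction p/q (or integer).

x̄ = F·x = [-6, 6]
P̄ = F·P·Fᵀ + Q = [22 10; 10 19]
y = z − H·x̄ = [-1, -21]
S = H·P̄·Hᵀ + R = [552 201; 201 159]
K = P̄·Hᵀ·S⁻¹ = [-1336/15789 -3872/15789; -3874/15789 3805/15789]
x' = x̄ + K·y = [-12086/15789, 18703/15789]
P' = (I − K·H)·P̄ = [2270/15789 -934/15789; -934/15789 4808/15789]

x' = [-12086/15789, 18703/15789]
P' = [2270/15789 -934/15789; -934/15789 4808/15789]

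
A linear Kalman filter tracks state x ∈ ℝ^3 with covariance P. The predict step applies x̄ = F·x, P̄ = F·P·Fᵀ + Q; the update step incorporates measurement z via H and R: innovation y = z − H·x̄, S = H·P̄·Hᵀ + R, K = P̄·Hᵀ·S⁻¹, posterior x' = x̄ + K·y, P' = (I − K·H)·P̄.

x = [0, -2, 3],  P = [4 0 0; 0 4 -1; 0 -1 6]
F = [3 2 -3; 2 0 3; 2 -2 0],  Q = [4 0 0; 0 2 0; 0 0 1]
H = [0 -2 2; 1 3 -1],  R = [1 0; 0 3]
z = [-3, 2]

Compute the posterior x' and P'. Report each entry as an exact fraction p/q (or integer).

x' = [-285089/25357, 148911/25357, 110573/25357]
P' = [1540410/25357 -749296/25357 -739932/25357; -749296/25357 384414/25357 382781/25357; -739932/25357 382781/25357 774861/50714]

x̄ = F·x = [-13, 9, 4]
P̄ = F·P·Fᵀ + Q = [122 -36 2; -36 72 22; 2 22 33]
y = z − H·x̄ = [7, -8]
S = H·P̄·Hᵀ + R = [245 -246; -246 454]
K = P̄·Hᵀ·S⁻¹ = [18728/25357 10818/25357; -3266/25357 7055/25357; 9299/25357 13987/50714]
x' = x̄ + K·y = [-285089/25357, 148911/25357, 110573/25357]
P' = (I − K·H)·P̄ = [1540410/25357 -749296/25357 -739932/25357; -749296/25357 384414/25357 382781/25357; -739932/25357 382781/25357 774861/50714]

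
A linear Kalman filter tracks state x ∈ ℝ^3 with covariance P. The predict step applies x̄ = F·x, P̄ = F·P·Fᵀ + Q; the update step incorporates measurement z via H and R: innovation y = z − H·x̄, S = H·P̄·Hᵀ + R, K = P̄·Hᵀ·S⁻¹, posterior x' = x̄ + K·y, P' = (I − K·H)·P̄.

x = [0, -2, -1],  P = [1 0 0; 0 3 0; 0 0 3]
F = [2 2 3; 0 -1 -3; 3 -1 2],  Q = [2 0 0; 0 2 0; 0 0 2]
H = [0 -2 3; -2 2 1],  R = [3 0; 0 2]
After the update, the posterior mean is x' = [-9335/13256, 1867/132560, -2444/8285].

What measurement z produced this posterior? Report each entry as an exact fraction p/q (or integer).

x̄ = F·x = [-7, 5, 0]
P̄ = F·P·Fᵀ + Q = [45 -33 18; -33 32 -15; 18 -15 26]
S = H·P̄·Hᵀ + R = [545 -350; -350 468]
K = P̄·Hᵀ·S⁻¹ = [393/6628 -3321/13256; -5381/66280 4905/26512; 2284/8285 200/1657]
x' − x̄ = [83457/13256, -660933/132560, -2444/8285] = K·y
y = (KᵀK)⁻¹·Kᵀ·(x' − x̄) = [9, -23]
z = y + H·x̄ = [9, -23] + [-10, 24] = [-1, 1]

z = [-1, 1]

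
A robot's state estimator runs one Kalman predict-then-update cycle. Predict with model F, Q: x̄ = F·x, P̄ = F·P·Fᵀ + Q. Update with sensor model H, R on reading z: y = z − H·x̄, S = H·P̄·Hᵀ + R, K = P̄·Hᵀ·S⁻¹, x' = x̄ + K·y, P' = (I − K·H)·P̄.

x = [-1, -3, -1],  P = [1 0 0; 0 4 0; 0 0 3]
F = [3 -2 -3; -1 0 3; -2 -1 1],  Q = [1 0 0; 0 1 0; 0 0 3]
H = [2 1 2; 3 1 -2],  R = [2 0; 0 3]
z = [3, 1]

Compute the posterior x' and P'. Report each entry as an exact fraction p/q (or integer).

x̄ = F·x = [6, -2, 4]
P̄ = F·P·Fᵀ + Q = [53 -30 -7; -30 29 11; -7 11 14]
y = z − H·x̄ = [-15, -7]
S = H·P̄·Hᵀ + R = [167 127; 127 425]
K = P̄·Hᵀ·S⁻¹ = [8189/54846 16007/54846; 3358/27423 -6359/27423; 15451/54846 -9521/54846]
x' = x̄ + K·y = [47096/27423, -60703/27423, 27133/27423]
P' = (I − K·H)·P̄ = [110119/54846 -121549/27423 19619/54846; -121549/27423 297692/27423 -23939/27423; 19619/54846 -23939/27423 19771/54846]

x' = [47096/27423, -60703/27423, 27133/27423]
P' = [110119/54846 -121549/27423 19619/54846; -121549/27423 297692/27423 -23939/27423; 19619/54846 -23939/27423 19771/54846]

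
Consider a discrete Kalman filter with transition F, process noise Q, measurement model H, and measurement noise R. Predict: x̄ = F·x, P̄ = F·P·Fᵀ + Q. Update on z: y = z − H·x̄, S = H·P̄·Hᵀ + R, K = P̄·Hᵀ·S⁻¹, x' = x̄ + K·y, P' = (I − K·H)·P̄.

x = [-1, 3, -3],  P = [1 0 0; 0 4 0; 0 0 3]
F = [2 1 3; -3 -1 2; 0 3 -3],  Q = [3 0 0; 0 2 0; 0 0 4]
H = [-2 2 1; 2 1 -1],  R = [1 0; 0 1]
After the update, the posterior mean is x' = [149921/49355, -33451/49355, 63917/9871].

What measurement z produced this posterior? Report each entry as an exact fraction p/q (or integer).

x̄ = F·x = [-8, -6, 18]
P̄ = F·P·Fᵀ + Q = [38 8 -15; 8 27 -30; -15 -30 67]
S = H·P̄·Hᵀ + R = [204 -179; -179 399]
K = P̄·Hᵀ·S⁻¹ = [-12204/49355 6771/49355; 16259/49355 16324/49355; -1594/9871 -3857/9871]
x' − x̄ = [544761/49355, 262679/49355, -113761/9871] = K·y
y = (KᵀK)⁻¹·Kᵀ·(x' − x̄) = [-23, 39]
z = y + H·x̄ = [-23, 39] + [22, -40] = [-1, -1]

z = [-1, -1]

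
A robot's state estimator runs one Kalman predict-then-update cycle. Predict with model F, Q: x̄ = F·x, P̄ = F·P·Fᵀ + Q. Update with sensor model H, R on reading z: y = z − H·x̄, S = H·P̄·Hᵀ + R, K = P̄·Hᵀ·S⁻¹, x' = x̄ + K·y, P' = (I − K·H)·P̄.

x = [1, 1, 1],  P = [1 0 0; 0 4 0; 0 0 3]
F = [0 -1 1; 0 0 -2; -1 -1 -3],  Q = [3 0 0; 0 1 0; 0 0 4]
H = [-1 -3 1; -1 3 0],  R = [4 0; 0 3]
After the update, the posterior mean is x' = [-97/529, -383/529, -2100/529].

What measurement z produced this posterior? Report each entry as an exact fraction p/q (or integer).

x̄ = F·x = [0, -2, -5]
P̄ = F·P·Fᵀ + Q = [10 -6 -5; -6 13 18; -5 18 36]
S = H·P̄·Hᵀ + R = [33 -48; -48 166]
K = P̄·Hᵀ·S⁻¹ = [-141/529 -130/529; -55/529 255/1058; 337/1587 441/1058]
x' − x̄ = [-97/529, 675/529, 545/529] = K·y
y = (KᵀK)⁻¹·Kᵀ·(x' − x̄) = [-3, 4]
z = y + H·x̄ = [-3, 4] + [1, -6] = [-2, -2]

z = [-2, -2]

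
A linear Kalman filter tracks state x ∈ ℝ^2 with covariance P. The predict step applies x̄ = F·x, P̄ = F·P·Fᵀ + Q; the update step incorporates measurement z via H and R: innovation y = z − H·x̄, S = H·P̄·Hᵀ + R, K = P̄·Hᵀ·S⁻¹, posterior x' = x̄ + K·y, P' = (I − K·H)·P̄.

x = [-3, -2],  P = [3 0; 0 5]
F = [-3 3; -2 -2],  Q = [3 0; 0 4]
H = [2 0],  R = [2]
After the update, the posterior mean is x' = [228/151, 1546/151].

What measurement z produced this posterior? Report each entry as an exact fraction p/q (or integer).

z = [3]

x̄ = F·x = [3, 10]
P̄ = F·P·Fᵀ + Q = [75 -12; -12 36]
S = H·P̄·Hᵀ + R = [302]
K = P̄·Hᵀ·S⁻¹ = [75/151; -12/151]
x' − x̄ = [-225/151, 36/151] = K·y
y = (KᵀK)⁻¹·Kᵀ·(x' − x̄) = [-3]
z = y + H·x̄ = [-3] + [6] = [3]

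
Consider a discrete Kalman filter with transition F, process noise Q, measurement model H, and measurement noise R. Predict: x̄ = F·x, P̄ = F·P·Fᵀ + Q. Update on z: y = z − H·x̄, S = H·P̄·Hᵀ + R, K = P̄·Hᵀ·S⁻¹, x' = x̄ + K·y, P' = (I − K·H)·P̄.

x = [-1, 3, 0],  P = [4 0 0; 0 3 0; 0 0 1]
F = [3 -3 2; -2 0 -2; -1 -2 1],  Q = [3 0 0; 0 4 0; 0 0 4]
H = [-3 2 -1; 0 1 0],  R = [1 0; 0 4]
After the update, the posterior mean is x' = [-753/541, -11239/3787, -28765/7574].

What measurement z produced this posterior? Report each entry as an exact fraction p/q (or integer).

x̄ = F·x = [-12, 2, -5]
P̄ = F·P·Fᵀ + Q = [70 -28 8; -28 24 6; 8 6 21]
S = H·P̄·Hᵀ + R = [1108 126; 126 28]
K = P̄·Hᵀ·S⁻¹ = [-148/541 125/541; 18/541 2679/3787; -60/541 5403/7574]
x' − x̄ = [5739/541, -18813/3787, 9105/7574] = K·y
y = (KᵀK)⁻¹·Kᵀ·(x' − x̄) = [-43, -5]
z = y + H·x̄ = [-43, -5] + [45, 2] = [2, -3]

z = [2, -3]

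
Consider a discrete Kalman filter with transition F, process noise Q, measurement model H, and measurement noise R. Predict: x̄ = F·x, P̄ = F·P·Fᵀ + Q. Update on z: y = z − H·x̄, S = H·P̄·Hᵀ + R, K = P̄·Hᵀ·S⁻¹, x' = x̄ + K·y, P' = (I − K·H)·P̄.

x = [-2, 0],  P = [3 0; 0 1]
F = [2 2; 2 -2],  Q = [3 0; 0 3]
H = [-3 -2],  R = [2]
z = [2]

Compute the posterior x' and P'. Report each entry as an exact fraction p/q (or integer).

x̄ = F·x = [-4, -4]
P̄ = F·P·Fᵀ + Q = [19 8; 8 19]
y = z − H·x̄ = [-18]
S = H·P̄·Hᵀ + R = [345]
K = P̄·Hᵀ·S⁻¹ = [-73/345; -62/345]
x' = x̄ + K·y = [-22/115, -88/115]
P' = (I − K·H)·P̄ = [1226/345 -1766/345; -1766/345 2711/345]

x' = [-22/115, -88/115]
P' = [1226/345 -1766/345; -1766/345 2711/345]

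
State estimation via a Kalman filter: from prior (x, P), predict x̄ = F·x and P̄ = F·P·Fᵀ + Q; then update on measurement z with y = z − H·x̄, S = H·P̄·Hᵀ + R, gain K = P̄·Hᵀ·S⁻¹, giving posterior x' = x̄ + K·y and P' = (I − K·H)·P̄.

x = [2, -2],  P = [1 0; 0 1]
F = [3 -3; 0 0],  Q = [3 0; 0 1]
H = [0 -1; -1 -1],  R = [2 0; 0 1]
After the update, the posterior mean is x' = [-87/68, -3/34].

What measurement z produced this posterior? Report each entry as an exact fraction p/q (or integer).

x̄ = F·x = [12, 0]
P̄ = F·P·Fᵀ + Q = [21 0; 0 1]
S = H·P̄·Hᵀ + R = [3 1; 1 23]
K = P̄·Hᵀ·S⁻¹ = [21/68 -63/68; -11/34 -1/34]
x' − x̄ = [-903/68, -3/34] = K·y
y = (KᵀK)⁻¹·Kᵀ·(x' − x̄) = [-1, 14]
z = y + H·x̄ = [-1, 14] + [0, -12] = [-1, 2]

z = [-1, 2]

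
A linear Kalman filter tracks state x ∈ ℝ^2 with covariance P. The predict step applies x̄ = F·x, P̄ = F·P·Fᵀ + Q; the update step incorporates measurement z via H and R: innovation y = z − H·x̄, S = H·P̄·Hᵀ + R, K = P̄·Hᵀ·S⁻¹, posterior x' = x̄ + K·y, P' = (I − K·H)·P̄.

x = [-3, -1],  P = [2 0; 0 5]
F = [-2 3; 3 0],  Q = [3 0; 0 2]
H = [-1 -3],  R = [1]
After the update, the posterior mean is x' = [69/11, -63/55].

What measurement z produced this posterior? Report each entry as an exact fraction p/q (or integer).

x̄ = F·x = [3, -9]
P̄ = F·P·Fᵀ + Q = [56 -12; -12 20]
S = H·P̄·Hᵀ + R = [165]
K = P̄·Hᵀ·S⁻¹ = [-4/33; -16/55]
x' − x̄ = [36/11, 432/55] = K·y
y = (KᵀK)⁻¹·Kᵀ·(x' − x̄) = [-27]
z = y + H·x̄ = [-27] + [24] = [-3]

z = [-3]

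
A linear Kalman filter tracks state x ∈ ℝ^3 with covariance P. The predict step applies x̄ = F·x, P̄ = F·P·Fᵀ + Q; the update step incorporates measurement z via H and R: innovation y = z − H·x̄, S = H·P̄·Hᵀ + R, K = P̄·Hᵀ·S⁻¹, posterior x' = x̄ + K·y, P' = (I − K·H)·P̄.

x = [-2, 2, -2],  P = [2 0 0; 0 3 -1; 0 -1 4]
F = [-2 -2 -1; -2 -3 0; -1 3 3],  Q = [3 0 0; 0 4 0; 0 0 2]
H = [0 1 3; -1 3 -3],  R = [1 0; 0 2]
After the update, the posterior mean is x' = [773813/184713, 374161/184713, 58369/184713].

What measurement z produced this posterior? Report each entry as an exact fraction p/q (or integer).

z = [3, 1]

x̄ = F·x = [2, -2, 2]
P̄ = F·P·Fᵀ + Q = [23 23 -17; 23 39 -14; -17 -14 49]
S = H·P̄·Hᵀ + R = [397 -380; -380 829]
K = P̄·Hᵀ·S⁻¹ = [13648/184713 27869/184713; 49193/184713 52852/184713; 44897/184713 -17744/184713]
x' − x̄ = [404387/184713, 743587/184713, -311057/184713] = K·y
y = (KᵀK)⁻¹·Kᵀ·(x' − x̄) = [-1, 15]
z = y + H·x̄ = [-1, 15] + [4, -14] = [3, 1]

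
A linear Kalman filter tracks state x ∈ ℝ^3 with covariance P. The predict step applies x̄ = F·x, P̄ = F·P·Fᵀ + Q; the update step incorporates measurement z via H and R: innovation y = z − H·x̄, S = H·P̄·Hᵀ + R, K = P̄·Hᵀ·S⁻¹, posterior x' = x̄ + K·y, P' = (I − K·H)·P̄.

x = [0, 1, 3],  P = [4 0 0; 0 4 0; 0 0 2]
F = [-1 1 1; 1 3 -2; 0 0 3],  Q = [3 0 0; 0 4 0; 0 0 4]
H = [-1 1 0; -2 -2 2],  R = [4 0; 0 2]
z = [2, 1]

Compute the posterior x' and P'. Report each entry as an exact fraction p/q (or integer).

x̄ = F·x = [4, -3, 9]
P̄ = F·P·Fᵀ + Q = [13 4 6; 4 52 -12; 6 -12 22]
y = z − H·x̄ = [9, -15]
S = H·P̄·Hᵀ + R = [61 -114; -114 430]
K = P̄·Hᵀ·S⁻¹ = [-3189/6617 -1184/6617; 2568/6617 -1412/6617; -678/6617 682/6617]
x' = x̄ + K·y = [15527/6617, 24441/6617, 43221/6617]
P' = (I − K·H)·P̄ = [31272/6617 18516/6617 48604/6617; 18516/6617 28788/6617 45892/6617; 48604/6617 45892/6617 95178/6617]

x' = [15527/6617, 24441/6617, 43221/6617]
P' = [31272/6617 18516/6617 48604/6617; 18516/6617 28788/6617 45892/6617; 48604/6617 45892/6617 95178/6617]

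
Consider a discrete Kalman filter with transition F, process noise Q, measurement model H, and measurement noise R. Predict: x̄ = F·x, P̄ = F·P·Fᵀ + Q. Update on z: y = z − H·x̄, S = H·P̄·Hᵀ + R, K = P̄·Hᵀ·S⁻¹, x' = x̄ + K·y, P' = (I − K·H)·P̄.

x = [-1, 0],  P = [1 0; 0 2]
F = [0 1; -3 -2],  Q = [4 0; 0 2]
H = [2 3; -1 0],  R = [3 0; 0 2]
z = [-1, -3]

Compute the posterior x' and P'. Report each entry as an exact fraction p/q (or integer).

x' = [9/4, -53/30]
P' = [3/2 -1; -1 149/150]

x̄ = F·x = [0, 3]
P̄ = F·P·Fᵀ + Q = [6 -4; -4 19]
y = z − H·x̄ = [-10, -3]
S = H·P̄·Hᵀ + R = [150 0; 0 8]
K = P̄·Hᵀ·S⁻¹ = [0 -3/4; 49/150 1/2]
x' = x̄ + K·y = [9/4, -53/30]
P' = (I − K·H)·P̄ = [3/2 -1; -1 149/150]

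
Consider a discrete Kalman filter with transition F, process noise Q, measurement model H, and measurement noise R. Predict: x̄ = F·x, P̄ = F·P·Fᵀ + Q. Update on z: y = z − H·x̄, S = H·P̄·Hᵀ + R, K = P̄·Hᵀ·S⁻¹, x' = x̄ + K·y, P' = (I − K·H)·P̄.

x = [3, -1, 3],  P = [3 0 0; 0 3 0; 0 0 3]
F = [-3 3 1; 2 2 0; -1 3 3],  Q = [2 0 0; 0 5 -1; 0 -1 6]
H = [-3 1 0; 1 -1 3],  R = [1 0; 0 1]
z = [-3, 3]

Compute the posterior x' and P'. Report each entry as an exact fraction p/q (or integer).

x' = [539/1091, -5883/4364, 3677/8728]
P' = [49022/18547 142055/18547 31283/18547; 142055/18547 859143/37094 386523/74188; 31283/18547 386523/74188 192071/148376]

x̄ = F·x = [-9, 4, 3]
P̄ = F·P·Fᵀ + Q = [59 0 45; 0 29 11; 45 11 63]
y = z − H·x̄ = [-34, 7]
S = H·P̄·Hᵀ + R = [561 -578; -578 860]
K = P̄·Hᵀ·S⁻¹ = [-5011/18547 48/1091; 6813/37094 559/4364; 11127/74188 3143/8728]
x' = x̄ + K·y = [539/1091, -5883/4364, 3677/8728]
P' = (I − K·H)·P̄ = [49022/18547 142055/18547 31283/18547; 142055/18547 859143/37094 386523/74188; 31283/18547 386523/74188 192071/148376]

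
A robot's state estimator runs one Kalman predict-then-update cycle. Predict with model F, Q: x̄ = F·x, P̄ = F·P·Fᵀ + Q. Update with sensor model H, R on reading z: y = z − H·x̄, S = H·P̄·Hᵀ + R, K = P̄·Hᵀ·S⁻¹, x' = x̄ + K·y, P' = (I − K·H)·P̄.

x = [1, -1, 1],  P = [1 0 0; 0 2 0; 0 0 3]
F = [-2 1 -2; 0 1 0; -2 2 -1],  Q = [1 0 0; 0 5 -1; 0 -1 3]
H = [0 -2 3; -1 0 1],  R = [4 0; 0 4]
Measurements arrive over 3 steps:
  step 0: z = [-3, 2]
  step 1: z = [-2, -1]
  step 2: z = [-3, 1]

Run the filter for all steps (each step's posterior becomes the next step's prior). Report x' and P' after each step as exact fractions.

step 0: x' = [-3335/977, -1144/977, -1813/977], P' = [5302/977 3899/977 2962/977; 3899/977 13095/1954 4315/977; 2962/977 4315/977 3266/977]
step 1: x' = [19262717/10692215, 18970934/10692215, 7102758/10692215], P' = [48385924/10692215 26796398/10692215 21709456/10692215; 26796398/10692215 64119331/10692215 41370522/10692215; 21709456/10692215 41370522/10692215 31321944/10692215]
step 2: x' = [-43125594294/27405070693, 4019549704/3915010099, -9151989765/27405070693], P' = [124608772818/27405070693 10695758321/3915010099 59822713682/27405070693; 10695758321/3915010099 7238194725/1118574314 16470147723/3915010099; 59822713682/27405070693 16470147723/3915010099 86851094238/27405070693]

step 0: x̄ = F·x = [-5, -1, -5]
step 0: P̄ = F·P·Fᵀ + Q = [19 2 14; 2 7 3; 14 3 18]
step 0: y = z − H·x̄ = [10, 2]
step 0: S = H·P̄·Hᵀ + R = [158 10; 10 13]
step 0: K = P̄·Hᵀ·S⁻¹ = [272/977 -585/977; -75/1954 104/977; 292/977 76/977]
step 0: x' = x̄ + K·y = [-3335/977, -1144/977, -1813/977]
step 0: P' = (I − K·H)·P̄ = [5302/977 3899/977 2962/977; 3899/977 13095/1954 4315/977; 2962/977 4315/977 3266/977]
step 1: x̄ = F·x = [9152/977, -1144/977, 6195/977]
step 1: P̄ = F·P·Fᵀ + Q = [65273/1954 -19761/1954 13638/977; -19761/1954 22865/1954 5/977; 13638/977 5/977 16991/977]
step 1: y = z − H·x̄ = [-22827/977, 1980/977]
step 1: S = H·P̄·Hᵀ + R = [202497/977 -9712/977; -9712/977 52519/1954]
step 1: K = P̄·Hᵀ·S⁻¹ = [2883893/10692215 -6669117/10692215; -1031774/10692215 3643531/10692215; 2806197/10692215 2403122/10692215]
step 1: x' = x̄ + K·y = [19262717/10692215, 18970934/10692215, 7102758/10692215]
step 1: P' = (I − K·H)·P̄ = [48385924/10692215 26796398/10692215 21709456/10692215; 26796398/10692215 64119331/10692215 41370522/10692215; 21709456/10692215 41370522/10692215 31321944/10692215]
step 2: x̄ = F·x = [-33760016/10692215, 18970934/10692215, -7686324/10692215]
step 2: P̄ = F·P·Fᵀ + Q = [294650986/10692215 -72214509/10692215 147051984/10692215; -72214509/10692215 117580406/10692215 22583129/10692215; 147051984/10692215 22583129/10692215 220404161/10692215]
step 2: y = z − H·x̄ = [5784839/2138443, -15381477/10692215]
step 2: S = H·P̄·Hᵀ + R = [445146077/2138443 6092251/2138443; 6092251/2138443 263720039/10692215]
step 2: K = P̄·Hᵀ·S⁻¹ = [675625558/2491370063 -16196514784/27405070693; -57132723/711820018 2887194701/7830020198; 681163968/2491370063 6757095139/27405070693]
step 2: x' = x̄ + K·y = [-43125594294/27405070693, 4019549704/3915010099, -9151989765/27405070693]
step 2: P' = (I − K·H)·P̄ = [124608772818/27405070693 10695758321/3915010099 59822713682/27405070693; 10695758321/3915010099 7238194725/1118574314 16470147723/3915010099; 59822713682/27405070693 16470147723/3915010099 86851094238/27405070693]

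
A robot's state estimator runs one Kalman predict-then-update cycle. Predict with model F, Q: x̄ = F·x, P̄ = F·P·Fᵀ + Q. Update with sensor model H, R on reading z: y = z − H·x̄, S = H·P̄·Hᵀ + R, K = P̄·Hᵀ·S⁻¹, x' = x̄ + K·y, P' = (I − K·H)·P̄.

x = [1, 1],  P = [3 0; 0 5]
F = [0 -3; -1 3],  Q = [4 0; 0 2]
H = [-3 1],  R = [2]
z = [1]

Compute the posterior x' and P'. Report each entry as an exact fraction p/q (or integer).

x' = [-369/763, -324/763]
P' = [523/763 1185/763; 1185/763 3925/763]

x̄ = F·x = [-3, 2]
P̄ = F·P·Fᵀ + Q = [49 -45; -45 50]
y = z − H·x̄ = [-10]
S = H·P̄·Hᵀ + R = [763]
K = P̄·Hᵀ·S⁻¹ = [-192/763; 185/763]
x' = x̄ + K·y = [-369/763, -324/763]
P' = (I − K·H)·P̄ = [523/763 1185/763; 1185/763 3925/763]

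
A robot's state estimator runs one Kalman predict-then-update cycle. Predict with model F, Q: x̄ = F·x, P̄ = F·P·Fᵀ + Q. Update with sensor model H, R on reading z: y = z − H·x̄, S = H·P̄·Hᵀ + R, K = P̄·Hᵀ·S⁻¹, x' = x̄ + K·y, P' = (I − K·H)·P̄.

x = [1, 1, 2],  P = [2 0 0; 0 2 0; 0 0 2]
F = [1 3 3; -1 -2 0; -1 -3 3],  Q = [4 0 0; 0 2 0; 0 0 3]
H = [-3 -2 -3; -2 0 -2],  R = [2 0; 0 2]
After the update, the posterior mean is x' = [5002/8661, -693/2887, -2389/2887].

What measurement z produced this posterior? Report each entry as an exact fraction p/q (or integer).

z = [1, 1]

x̄ = F·x = [10, -3, 2]
P̄ = F·P·Fᵀ + Q = [42 -14 -2; -14 12 14; -2 14 41]
S = H·P̄·Hᵀ + R = [761 474; 474 318]
K = P̄·Hᵀ·S⁻¹ = [1444/2887 -8636/8661; -1272/2887 1896/2887; -1523/2887 1562/2887]
x' − x̄ = [-81608/8661, 7968/2887, -8163/2887] = K·y
y = (KᵀK)⁻¹·Kᵀ·(x' − x̄) = [31, 25]
z = y + H·x̄ = [31, 25] + [-30, -24] = [1, 1]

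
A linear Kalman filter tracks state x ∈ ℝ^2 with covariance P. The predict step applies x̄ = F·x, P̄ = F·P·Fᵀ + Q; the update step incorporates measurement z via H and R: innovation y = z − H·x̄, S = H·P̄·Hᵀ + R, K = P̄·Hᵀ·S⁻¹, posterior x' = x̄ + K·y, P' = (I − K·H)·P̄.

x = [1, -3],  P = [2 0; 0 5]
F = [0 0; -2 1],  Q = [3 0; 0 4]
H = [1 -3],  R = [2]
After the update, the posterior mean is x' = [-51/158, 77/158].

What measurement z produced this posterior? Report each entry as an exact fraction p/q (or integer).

x̄ = F·x = [0, -5]
P̄ = F·P·Fᵀ + Q = [3 0; 0 17]
S = H·P̄·Hᵀ + R = [158]
K = P̄·Hᵀ·S⁻¹ = [3/158; -51/158]
x' − x̄ = [-51/158, 867/158] = K·y
y = (KᵀK)⁻¹·Kᵀ·(x' − x̄) = [-17]
z = y + H·x̄ = [-17] + [15] = [-2]

z = [-2]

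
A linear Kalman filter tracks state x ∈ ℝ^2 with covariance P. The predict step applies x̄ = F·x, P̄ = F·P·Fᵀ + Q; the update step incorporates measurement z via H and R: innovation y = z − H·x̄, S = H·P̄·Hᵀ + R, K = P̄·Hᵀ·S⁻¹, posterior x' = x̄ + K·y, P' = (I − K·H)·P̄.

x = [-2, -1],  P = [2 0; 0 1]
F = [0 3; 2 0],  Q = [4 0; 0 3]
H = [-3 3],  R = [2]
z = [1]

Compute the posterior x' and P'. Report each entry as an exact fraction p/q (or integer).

x̄ = F·x = [-3, -4]
P̄ = F·P·Fᵀ + Q = [13 0; 0 11]
y = z − H·x̄ = [4]
S = H·P̄·Hᵀ + R = [218]
K = P̄·Hᵀ·S⁻¹ = [-39/218; 33/218]
x' = x̄ + K·y = [-405/109, -370/109]
P' = (I − K·H)·P̄ = [1313/218 1287/218; 1287/218 1309/218]

x' = [-405/109, -370/109]
P' = [1313/218 1287/218; 1287/218 1309/218]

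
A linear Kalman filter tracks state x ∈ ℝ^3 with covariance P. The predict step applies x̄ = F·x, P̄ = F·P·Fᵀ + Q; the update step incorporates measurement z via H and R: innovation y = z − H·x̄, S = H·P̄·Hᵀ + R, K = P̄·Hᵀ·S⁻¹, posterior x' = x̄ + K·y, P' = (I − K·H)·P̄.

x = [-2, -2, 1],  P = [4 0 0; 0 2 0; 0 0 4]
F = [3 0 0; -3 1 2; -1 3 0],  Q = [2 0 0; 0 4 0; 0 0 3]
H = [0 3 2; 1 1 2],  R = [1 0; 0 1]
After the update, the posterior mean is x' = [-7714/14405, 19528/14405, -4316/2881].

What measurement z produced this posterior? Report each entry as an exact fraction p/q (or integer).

x̄ = F·x = [-6, 6, -4]
P̄ = F·P·Fᵀ + Q = [38 -36 -12; -36 58 18; -12 18 25]
S = H·P̄·Hᵀ + R = [839 286; 286 149]
K = P̄·Hᵀ·S⁻¹ = [-13376/43215 19294/43215; 14702/43215 -11398/43215; -104/8643 3448/8643]
x' − x̄ = [78716/14405, -66902/14405, 7208/2881] = K·y
y = (KᵀK)⁻¹·Kᵀ·(x' − x̄) = [-9, 6]
z = y + H·x̄ = [-9, 6] + [10, -8] = [1, -2]

z = [1, -2]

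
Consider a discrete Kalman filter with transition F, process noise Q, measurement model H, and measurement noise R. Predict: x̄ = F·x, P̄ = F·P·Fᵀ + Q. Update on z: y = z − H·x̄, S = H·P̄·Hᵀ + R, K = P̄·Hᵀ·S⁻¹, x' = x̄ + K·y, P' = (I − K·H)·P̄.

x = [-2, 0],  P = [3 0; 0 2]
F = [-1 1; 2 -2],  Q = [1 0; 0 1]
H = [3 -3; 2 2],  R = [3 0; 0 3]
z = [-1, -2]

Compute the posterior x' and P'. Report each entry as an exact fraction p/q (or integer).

x̄ = F·x = [2, -4]
P̄ = F·P·Fᵀ + Q = [6 -10; -10 21]
y = z − H·x̄ = [-19, 2]
S = H·P̄·Hᵀ + R = [426 -90; -90 31]
K = P̄·Hᵀ·S⁻¹ = [128/851 152/851; -301/1702 167/851]
x' = x̄ + K·y = [-426/851, -421/1702]
P' = (I − K·H)·P̄ = [178/851 50/851; 50/851 401/1702]

x' = [-426/851, -421/1702]
P' = [178/851 50/851; 50/851 401/1702]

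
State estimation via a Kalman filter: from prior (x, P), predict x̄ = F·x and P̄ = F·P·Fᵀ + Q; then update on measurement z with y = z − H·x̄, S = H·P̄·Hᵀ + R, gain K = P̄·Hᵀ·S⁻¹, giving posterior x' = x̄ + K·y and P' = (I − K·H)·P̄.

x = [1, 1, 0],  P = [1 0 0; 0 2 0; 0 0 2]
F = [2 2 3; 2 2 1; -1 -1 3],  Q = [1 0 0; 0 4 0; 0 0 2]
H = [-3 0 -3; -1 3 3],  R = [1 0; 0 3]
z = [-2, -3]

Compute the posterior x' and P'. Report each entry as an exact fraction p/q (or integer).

x' = [25359/7133, 112024/35665, -103301/35665]
P' = [48957/7133 64044/7133 -48408/7133; 64044/7133 433638/35665 -320382/35665; -48408/7133 -320382/35665 243233/35665]

x̄ = F·x = [4, 4, -2]
P̄ = F·P·Fᵀ + Q = [31 18 12; 18 18 0; 12 0 23]
y = z − H·x̄ = [4, -5]
S = H·P̄·Hᵀ + R = [703 -348; -348 223]
K = P̄·Hᵀ·S⁻¹ = [-1647/7133 -683/7133; 486/35665 6516/35665; -3579/35665 3531/35665]
x' = x̄ + K·y = [25359/7133, 112024/35665, -103301/35665]
P' = (I − K·H)·P̄ = [48957/7133 64044/7133 -48408/7133; 64044/7133 433638/35665 -320382/35665; -48408/7133 -320382/35665 243233/35665]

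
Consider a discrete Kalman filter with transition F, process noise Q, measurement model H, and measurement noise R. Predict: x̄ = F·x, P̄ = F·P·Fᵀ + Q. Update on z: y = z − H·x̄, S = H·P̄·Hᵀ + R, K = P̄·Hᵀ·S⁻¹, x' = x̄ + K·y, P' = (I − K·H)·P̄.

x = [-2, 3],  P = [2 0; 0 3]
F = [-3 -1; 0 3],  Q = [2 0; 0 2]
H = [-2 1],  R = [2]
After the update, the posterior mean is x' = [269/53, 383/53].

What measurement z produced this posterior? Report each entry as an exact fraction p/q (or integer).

x̄ = F·x = [3, 9]
P̄ = F·P·Fᵀ + Q = [23 -9; -9 29]
S = H·P̄·Hᵀ + R = [159]
K = P̄·Hᵀ·S⁻¹ = [-55/159; 47/159]
x' − x̄ = [110/53, -94/53] = K·y
y = (KᵀK)⁻¹·Kᵀ·(x' − x̄) = [-6]
z = y + H·x̄ = [-6] + [3] = [-3]

z = [-3]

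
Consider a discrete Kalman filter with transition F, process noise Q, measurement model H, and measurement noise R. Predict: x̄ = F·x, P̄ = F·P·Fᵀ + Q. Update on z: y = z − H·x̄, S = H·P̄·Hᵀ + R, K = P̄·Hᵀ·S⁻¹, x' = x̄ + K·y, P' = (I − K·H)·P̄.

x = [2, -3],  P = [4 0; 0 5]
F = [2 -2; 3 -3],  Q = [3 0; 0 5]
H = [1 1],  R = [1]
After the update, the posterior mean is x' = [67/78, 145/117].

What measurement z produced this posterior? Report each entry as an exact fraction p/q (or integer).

x̄ = F·x = [10, 15]
P̄ = F·P·Fᵀ + Q = [39 54; 54 86]
S = H·P̄·Hᵀ + R = [234]
K = P̄·Hᵀ·S⁻¹ = [31/78; 70/117]
x' − x̄ = [-713/78, -1610/117] = K·y
y = (KᵀK)⁻¹·Kᵀ·(x' − x̄) = [-23]
z = y + H·x̄ = [-23] + [25] = [2]

z = [2]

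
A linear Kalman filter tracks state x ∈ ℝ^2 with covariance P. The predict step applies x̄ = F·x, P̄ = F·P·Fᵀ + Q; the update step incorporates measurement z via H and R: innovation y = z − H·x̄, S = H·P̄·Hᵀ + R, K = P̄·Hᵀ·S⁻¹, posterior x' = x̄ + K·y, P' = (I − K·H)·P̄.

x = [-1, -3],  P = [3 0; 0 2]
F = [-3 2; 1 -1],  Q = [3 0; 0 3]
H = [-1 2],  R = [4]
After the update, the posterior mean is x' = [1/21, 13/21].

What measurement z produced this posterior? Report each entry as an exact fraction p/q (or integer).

x̄ = F·x = [-3, 2]
P̄ = F·P·Fᵀ + Q = [38 -13; -13 8]
S = H·P̄·Hᵀ + R = [126]
K = P̄·Hᵀ·S⁻¹ = [-32/63; 29/126]
x' − x̄ = [64/21, -29/21] = K·y
y = (KᵀK)⁻¹·Kᵀ·(x' − x̄) = [-6]
z = y + H·x̄ = [-6] + [7] = [1]

z = [1]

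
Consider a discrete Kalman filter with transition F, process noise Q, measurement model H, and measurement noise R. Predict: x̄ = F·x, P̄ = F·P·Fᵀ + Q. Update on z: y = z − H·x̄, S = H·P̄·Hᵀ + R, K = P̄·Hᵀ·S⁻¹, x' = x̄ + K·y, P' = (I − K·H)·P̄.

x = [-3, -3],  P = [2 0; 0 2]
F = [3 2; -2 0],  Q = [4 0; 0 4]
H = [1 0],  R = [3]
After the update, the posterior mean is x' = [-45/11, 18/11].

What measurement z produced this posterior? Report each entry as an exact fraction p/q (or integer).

x̄ = F·x = [-15, 6]
P̄ = F·P·Fᵀ + Q = [30 -12; -12 12]
S = H·P̄·Hᵀ + R = [33]
K = P̄·Hᵀ·S⁻¹ = [10/11; -4/11]
x' − x̄ = [120/11, -48/11] = K·y
y = (KᵀK)⁻¹·Kᵀ·(x' − x̄) = [12]
z = y + H·x̄ = [12] + [-15] = [-3]

z = [-3]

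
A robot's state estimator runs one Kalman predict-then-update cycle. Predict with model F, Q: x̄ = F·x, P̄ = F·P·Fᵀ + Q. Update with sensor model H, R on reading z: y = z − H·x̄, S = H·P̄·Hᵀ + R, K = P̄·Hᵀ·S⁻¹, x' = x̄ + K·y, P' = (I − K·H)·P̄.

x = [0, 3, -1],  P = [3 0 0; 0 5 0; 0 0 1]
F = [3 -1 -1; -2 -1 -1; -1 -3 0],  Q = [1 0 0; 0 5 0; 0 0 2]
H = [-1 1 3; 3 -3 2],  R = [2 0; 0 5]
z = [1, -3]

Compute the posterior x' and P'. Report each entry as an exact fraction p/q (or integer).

x̄ = F·x = [-2, -2, -9]
P̄ = F·P·Fᵀ + Q = [34 -12 6; -12 23 21; 6 21 50]
y = z − H·x̄ = [28, 15]
S = H·P̄·Hᵀ + R = [623 -48; -48 754]
K = P̄·Hᵀ·S⁻¹ = [-6956/233719 46053/233719; 35434/233719 -34545/467438; 63525/233719 42185/467438]
x' = x̄ + K·y = [28589/233719, 531253/467438, -16767/467438]
P' = (I − K·H)·P̄ = [843728/233719 778399/233719 17139/233719; 778399/233719 1629675/467438 22953/467438; 17139/233719 22953/467438 88475/467438]

x' = [28589/233719, 531253/467438, -16767/467438]
P' = [843728/233719 778399/233719 17139/233719; 778399/233719 1629675/467438 22953/467438; 17139/233719 22953/467438 88475/467438]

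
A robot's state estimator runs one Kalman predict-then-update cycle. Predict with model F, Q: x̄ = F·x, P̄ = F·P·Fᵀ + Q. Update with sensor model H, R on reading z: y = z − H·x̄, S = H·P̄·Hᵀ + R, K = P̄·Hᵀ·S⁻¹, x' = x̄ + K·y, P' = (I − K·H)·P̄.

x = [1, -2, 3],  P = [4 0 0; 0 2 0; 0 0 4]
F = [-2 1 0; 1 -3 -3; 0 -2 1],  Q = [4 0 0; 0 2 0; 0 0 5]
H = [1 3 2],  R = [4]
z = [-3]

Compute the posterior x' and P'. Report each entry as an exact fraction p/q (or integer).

x̄ = F·x = [-4, -2, 7]
P̄ = F·P·Fᵀ + Q = [22 -14 -4; -14 60 0; -4 0 17]
y = z − H·x̄ = [-7]
S = H·P̄·Hᵀ + R = [534]
K = P̄·Hᵀ·S⁻¹ = [-14/267; 83/267; 5/89]
x' = x̄ + K·y = [-970/267, -1115/267, 588/89]
P' = (I − K·H)·P̄ = [5482/267 -1414/267 -216/89; -1414/267 2242/267 -830/89; -216/89 -830/89 1363/89]

x' = [-970/267, -1115/267, 588/89]
P' = [5482/267 -1414/267 -216/89; -1414/267 2242/267 -830/89; -216/89 -830/89 1363/89]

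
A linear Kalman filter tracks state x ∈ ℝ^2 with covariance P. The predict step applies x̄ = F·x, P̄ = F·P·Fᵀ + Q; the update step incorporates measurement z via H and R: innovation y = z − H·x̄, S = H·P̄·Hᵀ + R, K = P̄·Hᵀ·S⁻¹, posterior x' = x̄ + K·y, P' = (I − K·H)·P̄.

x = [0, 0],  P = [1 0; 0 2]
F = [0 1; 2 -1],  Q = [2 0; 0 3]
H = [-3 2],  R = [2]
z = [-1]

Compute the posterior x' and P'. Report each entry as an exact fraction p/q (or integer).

x' = [8/49, -12/49]
P' = [68/49 94/49; 94/49 153/49]

x̄ = F·x = [0, 0]
P̄ = F·P·Fᵀ + Q = [4 -2; -2 9]
y = z − H·x̄ = [-1]
S = H·P̄·Hᵀ + R = [98]
K = P̄·Hᵀ·S⁻¹ = [-8/49; 12/49]
x' = x̄ + K·y = [8/49, -12/49]
P' = (I − K·H)·P̄ = [68/49 94/49; 94/49 153/49]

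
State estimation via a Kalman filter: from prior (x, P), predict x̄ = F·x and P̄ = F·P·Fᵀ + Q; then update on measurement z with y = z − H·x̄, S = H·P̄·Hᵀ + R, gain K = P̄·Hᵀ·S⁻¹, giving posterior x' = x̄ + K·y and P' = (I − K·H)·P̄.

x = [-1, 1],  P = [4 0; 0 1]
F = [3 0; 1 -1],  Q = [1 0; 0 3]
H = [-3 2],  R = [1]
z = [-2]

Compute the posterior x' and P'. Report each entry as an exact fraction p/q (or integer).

x̄ = F·x = [-3, -2]
P̄ = F·P·Fᵀ + Q = [37 12; 12 8]
y = z − H·x̄ = [-7]
S = H·P̄·Hᵀ + R = [222]
K = P̄·Hᵀ·S⁻¹ = [-29/74; -10/111]
x' = x̄ + K·y = [-19/74, -152/111]
P' = (I − K·H)·P̄ = [215/74 154/37; 154/37 688/111]

x' = [-19/74, -152/111]
P' = [215/74 154/37; 154/37 688/111]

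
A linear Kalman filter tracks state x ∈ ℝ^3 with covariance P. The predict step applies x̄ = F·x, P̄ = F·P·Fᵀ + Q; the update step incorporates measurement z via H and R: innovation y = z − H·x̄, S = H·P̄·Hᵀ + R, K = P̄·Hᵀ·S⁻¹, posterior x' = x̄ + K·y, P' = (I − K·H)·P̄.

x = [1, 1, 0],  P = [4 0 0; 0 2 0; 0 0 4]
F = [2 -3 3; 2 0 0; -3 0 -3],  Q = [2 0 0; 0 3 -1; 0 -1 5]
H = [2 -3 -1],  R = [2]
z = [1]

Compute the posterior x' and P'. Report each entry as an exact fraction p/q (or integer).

x̄ = F·x = [-1, 2, -3]
P̄ = F·P·Fᵀ + Q = [72 16 -60; 16 19 -25; -60 -25 77]
y = z − H·x̄ = [6]
S = H·P̄·Hᵀ + R = [436]
K = P̄·Hᵀ·S⁻¹ = [39/109; 0; -61/218]
x' = x̄ + K·y = [125/109, 2, -510/109]
P' = (I − K·H)·P̄ = [1764/109 16 -1782/109; 16 19 -25; -1782/109 -25 4672/109]

x' = [125/109, 2, -510/109]
P' = [1764/109 16 -1782/109; 16 19 -25; -1782/109 -25 4672/109]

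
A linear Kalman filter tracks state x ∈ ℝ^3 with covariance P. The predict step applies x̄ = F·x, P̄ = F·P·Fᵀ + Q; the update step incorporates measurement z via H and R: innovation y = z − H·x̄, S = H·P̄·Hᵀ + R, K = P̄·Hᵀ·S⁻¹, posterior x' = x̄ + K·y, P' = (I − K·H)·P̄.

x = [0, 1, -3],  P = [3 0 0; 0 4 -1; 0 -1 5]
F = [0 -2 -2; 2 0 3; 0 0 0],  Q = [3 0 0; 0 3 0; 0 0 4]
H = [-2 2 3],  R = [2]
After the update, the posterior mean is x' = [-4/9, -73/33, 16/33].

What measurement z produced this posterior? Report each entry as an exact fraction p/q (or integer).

z = [-2]

x̄ = F·x = [4, -9, 0]
P̄ = F·P·Fᵀ + Q = [31 -24 0; -24 60 0; 0 0 4]
S = H·P̄·Hᵀ + R = [594]
K = P̄·Hᵀ·S⁻¹ = [-5/27; 28/99; 2/99]
x' − x̄ = [-40/9, 224/33, 16/33] = K·y
y = (KᵀK)⁻¹·Kᵀ·(x' − x̄) = [24]
z = y + H·x̄ = [24] + [-26] = [-2]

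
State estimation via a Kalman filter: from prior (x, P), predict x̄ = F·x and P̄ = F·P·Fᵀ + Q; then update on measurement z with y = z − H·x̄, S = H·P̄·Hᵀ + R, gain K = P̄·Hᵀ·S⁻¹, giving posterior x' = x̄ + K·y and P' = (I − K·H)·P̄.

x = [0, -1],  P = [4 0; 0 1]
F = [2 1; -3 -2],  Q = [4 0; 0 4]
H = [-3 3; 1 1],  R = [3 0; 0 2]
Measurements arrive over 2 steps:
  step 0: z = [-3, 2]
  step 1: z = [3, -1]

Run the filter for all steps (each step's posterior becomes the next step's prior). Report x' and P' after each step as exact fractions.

step 0: x' = [4870/3693, 420/1231], P' = [1778/3693 396/1231; 396/1231 608/1231]
step 1: x' = [-857961/993458, 93997/1986916], P' = [238598/496729 159687/496729; 159687/496729 489129/993458]

step 0: x̄ = F·x = [-1, 2]
step 0: P̄ = F·P·Fᵀ + Q = [21 -26; -26 44]
step 0: y = z − H·x̄ = [-12, 1]
step 0: S = H·P̄·Hᵀ + R = [1056 69; 69 15]
step 0: K = P̄·Hᵀ·S⁻¹ = [-590/3693 1483/3693; 212/1231 502/1231]
step 0: x' = x̄ + K·y = [4870/3693, 420/1231]
step 0: P' = (I − K·H)·P̄ = [1778/3693 396/1231; 396/1231 608/1231]
step 1: x̄ = F·x = [11000/3693, -5710/1231]
step 1: P̄ = F·P·Fᵀ + Q = [28460/3693 -7544/1231; -7544/1231 17442/1231]
step 1: y = z − H·x̄ = [31823/1231, 2437/3693]
step 1: S = H·P̄·Hᵀ + R = [381843/1231 23866/1231; 23866/1231 42908/3693]
step 1: K = P̄·Hᵀ·S⁻¹ = [-78911/496729 398285/993458; 169755/993458 808503/1986916]
step 1: x' = x̄ + K·y = [-857961/993458, 93997/1986916]
step 1: P' = (I − K·H)·P̄ = [238598/496729 159687/496729; 159687/496729 489129/993458]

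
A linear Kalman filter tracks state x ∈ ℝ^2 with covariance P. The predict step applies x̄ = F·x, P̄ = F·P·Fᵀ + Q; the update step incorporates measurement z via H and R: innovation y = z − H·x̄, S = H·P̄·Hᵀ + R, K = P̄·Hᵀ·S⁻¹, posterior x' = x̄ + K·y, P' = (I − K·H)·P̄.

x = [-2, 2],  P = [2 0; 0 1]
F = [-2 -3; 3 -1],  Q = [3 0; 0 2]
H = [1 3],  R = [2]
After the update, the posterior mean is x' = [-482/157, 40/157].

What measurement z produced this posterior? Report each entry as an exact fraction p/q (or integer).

z = [-2]

x̄ = F·x = [-2, -8]
P̄ = F·P·Fᵀ + Q = [20 -9; -9 21]
S = H·P̄·Hᵀ + R = [157]
K = P̄·Hᵀ·S⁻¹ = [-7/157; 54/157]
x' − x̄ = [-168/157, 1296/157] = K·y
y = (KᵀK)⁻¹·Kᵀ·(x' − x̄) = [24]
z = y + H·x̄ = [24] + [-26] = [-2]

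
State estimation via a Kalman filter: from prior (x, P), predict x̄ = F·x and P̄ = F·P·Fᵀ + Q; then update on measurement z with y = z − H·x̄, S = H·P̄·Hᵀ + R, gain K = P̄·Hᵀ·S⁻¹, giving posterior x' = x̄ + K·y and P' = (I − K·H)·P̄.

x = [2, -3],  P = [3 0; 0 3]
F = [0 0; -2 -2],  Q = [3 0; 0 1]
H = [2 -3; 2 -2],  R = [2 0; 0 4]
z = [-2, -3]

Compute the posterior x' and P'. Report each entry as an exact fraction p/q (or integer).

x' = [-321/740, 19/37]
P' = [831/370 60/37; 60/37 50/37]

x̄ = F·x = [0, 2]
P̄ = F·P·Fᵀ + Q = [3 0; 0 25]
y = z − H·x̄ = [4, 1]
S = H·P̄·Hᵀ + R = [239 162; 162 116]
K = P̄·Hᵀ·S⁻¹ = [-69/370 231/740; -15/37 5/37]
x' = x̄ + K·y = [-321/740, 19/37]
P' = (I − K·H)·P̄ = [831/370 60/37; 60/37 50/37]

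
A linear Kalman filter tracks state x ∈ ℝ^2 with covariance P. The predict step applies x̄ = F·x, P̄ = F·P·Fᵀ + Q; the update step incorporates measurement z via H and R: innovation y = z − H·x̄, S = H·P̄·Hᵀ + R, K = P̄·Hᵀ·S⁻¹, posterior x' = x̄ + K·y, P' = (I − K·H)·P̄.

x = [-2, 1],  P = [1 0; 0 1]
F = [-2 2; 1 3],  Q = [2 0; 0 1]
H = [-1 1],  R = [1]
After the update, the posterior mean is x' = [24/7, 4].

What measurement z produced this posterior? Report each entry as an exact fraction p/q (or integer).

x̄ = F·x = [6, 1]
P̄ = F·P·Fᵀ + Q = [10 4; 4 11]
S = H·P̄·Hᵀ + R = [14]
K = P̄·Hᵀ·S⁻¹ = [-3/7; 1/2]
x' − x̄ = [-18/7, 3] = K·y
y = (KᵀK)⁻¹·Kᵀ·(x' − x̄) = [6]
z = y + H·x̄ = [6] + [-5] = [1]

z = [1]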